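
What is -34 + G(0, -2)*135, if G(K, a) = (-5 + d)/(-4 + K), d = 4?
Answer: -¼ ≈ -0.25000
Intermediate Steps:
G(K, a) = -1/(-4 + K) (G(K, a) = (-5 + 4)/(-4 + K) = -1/(-4 + K))
-34 + G(0, -2)*135 = -34 - 1/(-4 + 0)*135 = -34 - 1/(-4)*135 = -34 - 1*(-¼)*135 = -34 + (¼)*135 = -34 + 135/4 = -¼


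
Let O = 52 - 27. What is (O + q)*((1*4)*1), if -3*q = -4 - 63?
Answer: 568/3 ≈ 189.33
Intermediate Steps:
q = 67/3 (q = -(-4 - 63)/3 = -⅓*(-67) = 67/3 ≈ 22.333)
O = 25
(O + q)*((1*4)*1) = (25 + 67/3)*((1*4)*1) = 142*(4*1)/3 = (142/3)*4 = 568/3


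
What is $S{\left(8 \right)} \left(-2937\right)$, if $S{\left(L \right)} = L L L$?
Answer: $-1503744$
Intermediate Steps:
$S{\left(L \right)} = L^{3}$ ($S{\left(L \right)} = L^{2} L = L^{3}$)
$S{\left(8 \right)} \left(-2937\right) = 8^{3} \left(-2937\right) = 512 \left(-2937\right) = -1503744$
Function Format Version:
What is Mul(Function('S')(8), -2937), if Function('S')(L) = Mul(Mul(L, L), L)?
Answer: -1503744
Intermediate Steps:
Function('S')(L) = Pow(L, 3) (Function('S')(L) = Mul(Pow(L, 2), L) = Pow(L, 3))
Mul(Function('S')(8), -2937) = Mul(Pow(8, 3), -2937) = Mul(512, -2937) = -1503744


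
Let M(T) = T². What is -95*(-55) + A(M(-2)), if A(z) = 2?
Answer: 5227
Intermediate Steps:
-95*(-55) + A(M(-2)) = -95*(-55) + 2 = 5225 + 2 = 5227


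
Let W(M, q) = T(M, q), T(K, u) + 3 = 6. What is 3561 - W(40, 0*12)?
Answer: 3558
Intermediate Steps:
T(K, u) = 3 (T(K, u) = -3 + 6 = 3)
W(M, q) = 3
3561 - W(40, 0*12) = 3561 - 1*3 = 3561 - 3 = 3558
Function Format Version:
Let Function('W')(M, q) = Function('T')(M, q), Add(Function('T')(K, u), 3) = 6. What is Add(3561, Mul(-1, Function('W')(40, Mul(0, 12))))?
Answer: 3558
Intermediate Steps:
Function('T')(K, u) = 3 (Function('T')(K, u) = Add(-3, 6) = 3)
Function('W')(M, q) = 3
Add(3561, Mul(-1, Function('W')(40, Mul(0, 12)))) = Add(3561, Mul(-1, 3)) = Add(3561, -3) = 3558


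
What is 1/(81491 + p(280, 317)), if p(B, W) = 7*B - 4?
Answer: 1/83447 ≈ 1.1984e-5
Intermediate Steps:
p(B, W) = -4 + 7*B
1/(81491 + p(280, 317)) = 1/(81491 + (-4 + 7*280)) = 1/(81491 + (-4 + 1960)) = 1/(81491 + 1956) = 1/83447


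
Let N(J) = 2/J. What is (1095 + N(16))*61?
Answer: 534421/8 ≈ 66803.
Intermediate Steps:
(1095 + N(16))*61 = (1095 + 2/16)*61 = (1095 + 2*(1/16))*61 = (1095 + ⅛)*61 = (8761/8)*61 = 534421/8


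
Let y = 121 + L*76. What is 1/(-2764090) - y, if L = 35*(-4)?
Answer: 29075462709/2764090 ≈ 10519.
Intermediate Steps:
L = -140
y = -10519 (y = 121 - 140*76 = 121 - 10640 = -10519)
1/(-2764090) - y = 1/(-2764090) - 1*(-10519) = -1/2764090 + 10519 = 29075462709/2764090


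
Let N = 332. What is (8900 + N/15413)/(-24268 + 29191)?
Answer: 45725344/25292733 ≈ 1.8078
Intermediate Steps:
(8900 + N/15413)/(-24268 + 29191) = (8900 + 332/15413)/(-24268 + 29191) = (8900 + 332*(1/15413))/4923 = (8900 + 332/15413)*(1/4923) = (137176032/15413)*(1/4923) = 45725344/25292733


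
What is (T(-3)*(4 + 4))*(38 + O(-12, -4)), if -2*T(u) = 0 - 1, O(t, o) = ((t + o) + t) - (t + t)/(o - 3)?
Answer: 184/7 ≈ 26.286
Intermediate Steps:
O(t, o) = o + 2*t - 2*t/(-3 + o) (O(t, o) = ((o + t) + t) - 2*t/(-3 + o) = (o + 2*t) - 2*t/(-3 + o) = o + 2*t - 2*t/(-3 + o))
T(u) = ½ (T(u) = -(0 - 1)/2 = -½*(-1) = ½)
(T(-3)*(4 + 4))*(38 + O(-12, -4)) = ((4 + 4)/2)*(38 + ((-4)² - 8*(-12) - 3*(-4) + 2*(-4)*(-12))/(-3 - 4)) = ((½)*8)*(38 + (16 + 96 + 12 + 96)/(-7)) = 4*(38 - ⅐*220) = 4*(38 - 220/7) = 4*(46/7) = 184/7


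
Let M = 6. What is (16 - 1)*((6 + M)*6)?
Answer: 1080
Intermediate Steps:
(16 - 1)*((6 + M)*6) = (16 - 1)*((6 + 6)*6) = 15*(12*6) = 15*72 = 1080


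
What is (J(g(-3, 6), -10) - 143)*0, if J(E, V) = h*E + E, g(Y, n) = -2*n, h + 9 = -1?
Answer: 0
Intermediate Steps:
h = -10 (h = -9 - 1 = -10)
J(E, V) = -9*E (J(E, V) = -10*E + E = -9*E)
(J(g(-3, 6), -10) - 143)*0 = (-(-18)*6 - 143)*0 = (-9*(-12) - 143)*0 = (108 - 143)*0 = -35*0 = 0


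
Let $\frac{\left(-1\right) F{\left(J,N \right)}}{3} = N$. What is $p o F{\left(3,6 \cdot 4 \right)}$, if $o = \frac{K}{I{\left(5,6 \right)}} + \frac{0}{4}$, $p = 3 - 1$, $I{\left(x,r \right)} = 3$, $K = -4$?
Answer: $192$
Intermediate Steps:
$F{\left(J,N \right)} = - 3 N$
$p = 2$ ($p = 3 - 1 = 2$)
$o = - \frac{4}{3}$ ($o = - \frac{4}{3} + \frac{0}{4} = \left(-4\right) \frac{1}{3} + 0 \cdot \frac{1}{4} = - \frac{4}{3} + 0 = - \frac{4}{3} \approx -1.3333$)
$p o F{\left(3,6 \cdot 4 \right)} = 2 \left(- \frac{4}{3}\right) \left(- 3 \cdot 6 \cdot 4\right) = - \frac{8 \left(\left(-3\right) 24\right)}{3} = \left(- \frac{8}{3}\right) \left(-72\right) = 192$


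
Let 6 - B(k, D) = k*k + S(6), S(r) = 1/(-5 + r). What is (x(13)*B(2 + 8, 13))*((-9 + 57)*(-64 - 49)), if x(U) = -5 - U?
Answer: -9275040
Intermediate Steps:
B(k, D) = 5 - k² (B(k, D) = 6 - (k*k + 1/(-5 + 6)) = 6 - (k² + 1/1) = 6 - (k² + 1) = 6 - (1 + k²) = 6 + (-1 - k²) = 5 - k²)
(x(13)*B(2 + 8, 13))*((-9 + 57)*(-64 - 49)) = ((-5 - 1*13)*(5 - (2 + 8)²))*((-9 + 57)*(-64 - 49)) = ((-5 - 13)*(5 - 1*10²))*(48*(-113)) = -18*(5 - 1*100)*(-5424) = -18*(5 - 100)*(-5424) = -18*(-95)*(-5424) = 1710*(-5424) = -9275040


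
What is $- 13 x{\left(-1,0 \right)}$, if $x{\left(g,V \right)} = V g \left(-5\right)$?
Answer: $0$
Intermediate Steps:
$x{\left(g,V \right)} = - 5 V g$
$- 13 x{\left(-1,0 \right)} = - 13 \left(\left(-5\right) 0 \left(-1\right)\right) = \left(-13\right) 0 = 0$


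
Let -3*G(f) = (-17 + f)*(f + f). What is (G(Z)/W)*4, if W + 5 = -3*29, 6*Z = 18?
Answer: -28/23 ≈ -1.2174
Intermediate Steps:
Z = 3 (Z = (1/6)*18 = 3)
W = -92 (W = -5 - 3*29 = -5 - 87 = -92)
G(f) = -2*f*(-17 + f)/3 (G(f) = -(-17 + f)*(f + f)/3 = -(-17 + f)*2*f/3 = -2*f*(-17 + f)/3)
(G(Z)/W)*4 = (((2/3)*3*(17 - 1*3))/(-92))*4 = (((2/3)*3*(17 - 3))*(-1/92))*4 = (((2/3)*3*14)*(-1/92))*4 = (28*(-1/92))*4 = -7/23*4 = -28/23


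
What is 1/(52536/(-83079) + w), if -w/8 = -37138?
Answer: 27693/8227683560 ≈ 3.3658e-6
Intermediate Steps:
w = 297104 (w = -8*(-37138) = 297104)
1/(52536/(-83079) + w) = 1/(52536/(-83079) + 297104) = 1/(52536*(-1/83079) + 297104) = 1/(-17512/27693 + 297104) = 1/(8227683560/27693) = 27693/8227683560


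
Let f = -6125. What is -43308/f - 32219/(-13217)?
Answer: 769743211/80954125 ≈ 9.5084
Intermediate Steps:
-43308/f - 32219/(-13217) = -43308/(-6125) - 32219/(-13217) = -43308*(-1/6125) - 32219*(-1/13217) = 43308/6125 + 32219/13217 = 769743211/80954125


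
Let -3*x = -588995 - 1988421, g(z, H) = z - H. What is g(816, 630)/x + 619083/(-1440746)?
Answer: -398707623315/928350448084 ≈ -0.42948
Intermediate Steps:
x = 2577416/3 (x = -(-588995 - 1988421)/3 = -⅓*(-2577416) = 2577416/3 ≈ 8.5914e+5)
g(816, 630)/x + 619083/(-1440746) = (816 - 1*630)/(2577416/3) + 619083/(-1440746) = (816 - 630)*(3/2577416) + 619083*(-1/1440746) = 186*(3/2577416) - 619083/1440746 = 279/1288708 - 619083/1440746 = -398707623315/928350448084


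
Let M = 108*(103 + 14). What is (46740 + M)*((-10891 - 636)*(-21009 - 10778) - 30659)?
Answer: 21754065471840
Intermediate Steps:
M = 12636 (M = 108*117 = 12636)
(46740 + M)*((-10891 - 636)*(-21009 - 10778) - 30659) = (46740 + 12636)*((-10891 - 636)*(-21009 - 10778) - 30659) = 59376*(-11527*(-31787) - 30659) = 59376*(366408749 - 30659) = 59376*366378090 = 21754065471840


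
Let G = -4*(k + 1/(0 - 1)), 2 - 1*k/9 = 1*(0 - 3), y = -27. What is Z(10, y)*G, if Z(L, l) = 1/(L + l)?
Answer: 176/17 ≈ 10.353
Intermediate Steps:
k = 45 (k = 18 - 9*(0 - 3) = 18 - 9*(-3) = 18 + 27 = 45)
G = -176 (G = -4*(45 + 1/(0 - 1)) = -4*(45 + 1/(-1)) = -4*(45 - 1) = -4*44 = -176)
Z(10, y)*G = -176/(10 - 27) = -176/(-17) = -1/17*(-176) = 176/17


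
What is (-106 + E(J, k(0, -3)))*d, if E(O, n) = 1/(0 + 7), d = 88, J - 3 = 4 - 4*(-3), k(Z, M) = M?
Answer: -65208/7 ≈ -9315.4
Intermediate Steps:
J = 19 (J = 3 + (4 - 4*(-3)) = 3 + (4 + 12) = 3 + 16 = 19)
E(O, n) = ⅐ (E(O, n) = 1/7 = ⅐)
(-106 + E(J, k(0, -3)))*d = (-106 + ⅐)*88 = -741/7*88 = -65208/7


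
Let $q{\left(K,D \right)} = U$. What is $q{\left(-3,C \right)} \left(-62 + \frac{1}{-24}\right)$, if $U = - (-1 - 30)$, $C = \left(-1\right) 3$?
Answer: $- \frac{46159}{24} \approx -1923.3$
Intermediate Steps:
$C = -3$
$U = 31$ ($U = - (-1 - 30) = \left(-1\right) \left(-31\right) = 31$)
$q{\left(K,D \right)} = 31$
$q{\left(-3,C \right)} \left(-62 + \frac{1}{-24}\right) = 31 \left(-62 + \frac{1}{-24}\right) = 31 \left(-62 - \frac{1}{24}\right) = 31 \left(- \frac{1489}{24}\right) = - \frac{46159}{24}$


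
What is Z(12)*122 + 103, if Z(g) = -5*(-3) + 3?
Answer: 2299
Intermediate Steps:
Z(g) = 18 (Z(g) = 15 + 3 = 18)
Z(12)*122 + 103 = 18*122 + 103 = 2196 + 103 = 2299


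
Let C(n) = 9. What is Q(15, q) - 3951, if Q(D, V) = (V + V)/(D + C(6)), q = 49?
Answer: -47363/12 ≈ -3946.9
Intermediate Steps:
Q(D, V) = 2*V/(9 + D) (Q(D, V) = (V + V)/(D + 9) = (2*V)/(9 + D) = 2*V/(9 + D))
Q(15, q) - 3951 = 2*49/(9 + 15) - 3951 = 2*49/24 - 3951 = 2*49*(1/24) - 3951 = 49/12 - 3951 = -47363/12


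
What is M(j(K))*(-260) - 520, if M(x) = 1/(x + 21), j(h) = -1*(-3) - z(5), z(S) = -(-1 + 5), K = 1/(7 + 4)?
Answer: -3705/7 ≈ -529.29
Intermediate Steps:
K = 1/11 ≈ 0.090909
z(S) = -4 (z(S) = -1*4 = -4)
j(h) = 7 (j(h) = -1*(-3) - 1*(-4) = 3 + 4 = 7)
M(x) = 1/(21 + x)
M(j(K))*(-260) - 520 = -260/(21 + 7) - 520 = -260/28 - 520 = (1/28)*(-260) - 520 = -65/7 - 520 = -3705/7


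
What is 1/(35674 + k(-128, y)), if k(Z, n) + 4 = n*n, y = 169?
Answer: 1/64231 ≈ 1.5569e-5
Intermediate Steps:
k(Z, n) = -4 + n² (k(Z, n) = -4 + n*n = -4 + n²)
1/(35674 + k(-128, y)) = 1/(35674 + (-4 + 169²)) = 1/(35674 + (-4 + 28561)) = 1/(35674 + 28557) = 1/64231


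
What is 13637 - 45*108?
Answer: 8777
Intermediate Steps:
13637 - 45*108 = 13637 - 1*4860 = 13637 - 4860 = 8777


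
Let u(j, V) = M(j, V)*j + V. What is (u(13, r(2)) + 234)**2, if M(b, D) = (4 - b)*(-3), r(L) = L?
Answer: 344569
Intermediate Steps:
M(b, D) = -12 + 3*b
u(j, V) = V + j*(-12 + 3*j) (u(j, V) = (-12 + 3*j)*j + V = j*(-12 + 3*j) + V = V + j*(-12 + 3*j))
(u(13, r(2)) + 234)**2 = ((2 + 3*13*(-4 + 13)) + 234)**2 = ((2 + 3*13*9) + 234)**2 = ((2 + 351) + 234)**2 = (353 + 234)**2 = 587**2 = 344569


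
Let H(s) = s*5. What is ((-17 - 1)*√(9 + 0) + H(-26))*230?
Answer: -42320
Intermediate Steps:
H(s) = 5*s
((-17 - 1)*√(9 + 0) + H(-26))*230 = ((-17 - 1)*√(9 + 0) + 5*(-26))*230 = (-18*√9 - 130)*230 = (-18*3 - 130)*230 = (-54 - 130)*230 = -184*230 = -42320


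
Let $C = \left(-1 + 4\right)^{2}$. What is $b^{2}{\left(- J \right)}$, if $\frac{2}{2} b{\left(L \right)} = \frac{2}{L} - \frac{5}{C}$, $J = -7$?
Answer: $\frac{289}{3969} \approx 0.072814$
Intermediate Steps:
$C = 9$ ($C = 3^{2} = 9$)
$b{\left(L \right)} = - \frac{5}{9} + \frac{2}{L}$ ($b{\left(L \right)} = \frac{2}{L} - \frac{5}{9} = - \frac{5}{9} + \frac{2}{L}$)
$b^{2}{\left(- J \right)} = \left(- \frac{5}{9} + \frac{2}{\left(-1\right) \left(-7\right)}\right)^{2} = \left(- \frac{5}{9} + \frac{2}{7}\right)^{2} = \left(- \frac{17}{63}\right)^{2} = \frac{289}{3969}$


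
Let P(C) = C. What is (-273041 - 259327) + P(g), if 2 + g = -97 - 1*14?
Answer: -532481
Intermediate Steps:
g = -113 (g = -2 + (-97 - 1*14) = -2 + (-97 - 14) = -2 - 111 = -113)
(-273041 - 259327) + P(g) = (-273041 - 259327) - 113 = -532368 - 113 = -532481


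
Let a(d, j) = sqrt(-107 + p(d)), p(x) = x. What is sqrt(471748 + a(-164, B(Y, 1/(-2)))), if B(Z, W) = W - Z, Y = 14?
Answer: sqrt(471748 + I*sqrt(271)) ≈ 686.84 + 0.01*I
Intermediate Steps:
a(d, j) = sqrt(-107 + d)
sqrt(471748 + a(-164, B(Y, 1/(-2)))) = sqrt(471748 + sqrt(-107 - 164)) = sqrt(471748 + sqrt(-271)) = sqrt(471748 + I*sqrt(271))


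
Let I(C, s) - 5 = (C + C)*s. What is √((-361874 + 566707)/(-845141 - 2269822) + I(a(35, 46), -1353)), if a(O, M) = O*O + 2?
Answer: 2*I*√894901000527127167/1038321 ≈ 1822.2*I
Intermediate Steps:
a(O, M) = 2 + O² (a(O, M) = O² + 2 = 2 + O²)
I(C, s) = 5 + 2*C*s (I(C, s) = 5 + (C + C)*s = 5 + (2*C)*s = 5 + 2*C*s)
√((-361874 + 566707)/(-845141 - 2269822) + I(a(35, 46), -1353)) = √((-361874 + 566707)/(-845141 - 2269822) + (5 + 2*(2 + 35²)*(-1353))) = √(204833/(-3114963) + (5 + 2*(2 + 1225)*(-1353))) = √(204833*(-1/3114963) + (5 + 2*1227*(-1353))) = √(-204833/3114963 + (5 - 3320262)) = √(-204833/3114963 - 3320257) = √(-10342477910324/3114963) = 2*I*√894901000527127167/1038321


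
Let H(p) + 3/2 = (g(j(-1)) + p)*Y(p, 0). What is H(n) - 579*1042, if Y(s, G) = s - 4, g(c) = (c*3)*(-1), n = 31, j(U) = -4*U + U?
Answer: -1205451/2 ≈ -6.0273e+5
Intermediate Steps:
j(U) = -3*U
g(c) = -3*c (g(c) = (3*c)*(-1) = -3*c)
Y(s, G) = -4 + s
H(p) = -3/2 + (-9 + p)*(-4 + p) (H(p) = -3/2 + (-(-9)*(-1) + p)*(-4 + p) = -3/2 + (-3*3 + p)*(-4 + p) = -3/2 + (-9 + p)*(-4 + p))
H(n) - 579*1042 = (69/2 + 31**2 - 13*31) - 579*1042 = (69/2 + 961 - 403) - 603318 = 1185/2 - 603318 = -1205451/2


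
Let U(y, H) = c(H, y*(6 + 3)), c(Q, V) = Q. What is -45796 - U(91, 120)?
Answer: -45916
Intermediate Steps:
U(y, H) = H
-45796 - U(91, 120) = -45796 - 1*120 = -45796 - 120 = -45916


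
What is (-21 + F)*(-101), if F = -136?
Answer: 15857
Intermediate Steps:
(-21 + F)*(-101) = (-21 - 136)*(-101) = -157*(-101) = 15857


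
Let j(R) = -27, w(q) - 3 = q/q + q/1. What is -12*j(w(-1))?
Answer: 324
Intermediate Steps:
w(q) = 4 + q (w(q) = 3 + (q/q + q/1) = 3 + (1 + q*1) = 3 + (1 + q) = 4 + q)
-12*j(w(-1)) = -12*(-27) = 324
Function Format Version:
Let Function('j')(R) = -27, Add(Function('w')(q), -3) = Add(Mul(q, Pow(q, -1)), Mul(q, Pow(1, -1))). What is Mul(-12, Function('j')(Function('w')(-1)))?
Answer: 324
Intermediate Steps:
Function('w')(q) = Add(4, q) (Function('w')(q) = Add(3, Add(Mul(q, Pow(q, -1)), Mul(q, Pow(1, -1)))) = Add(3, Add(1, Mul(q, 1))) = Add(3, Add(1, q)) = Add(4, q))
Mul(-12, Function('j')(Function('w')(-1))) = Mul(-12, -27) = 324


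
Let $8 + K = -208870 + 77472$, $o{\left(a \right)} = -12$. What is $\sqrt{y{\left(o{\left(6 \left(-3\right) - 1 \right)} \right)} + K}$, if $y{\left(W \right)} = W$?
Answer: $21 i \sqrt{298} \approx 362.52 i$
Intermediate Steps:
$K = -131406$ ($K = -8 + \left(-208870 + 77472\right) = -8 - 131398 = -131406$)
$\sqrt{y{\left(o{\left(6 \left(-3\right) - 1 \right)} \right)} + K} = \sqrt{-12 - 131406} = \sqrt{-131418} = 21 i \sqrt{298}$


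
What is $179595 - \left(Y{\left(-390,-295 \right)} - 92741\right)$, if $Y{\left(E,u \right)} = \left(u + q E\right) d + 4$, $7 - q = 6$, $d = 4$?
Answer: $275072$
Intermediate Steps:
$q = 1$ ($q = 7 - 6 = 1$)
$Y{\left(E,u \right)} = 4 + 4 E + 4 u$ ($Y{\left(E,u \right)} = \left(u + 1 E\right) 4 + 4 = \left(u + E\right) 4 + 4 = \left(E + u\right) 4 + 4 = \left(4 E + 4 u\right) + 4 = 4 + 4 E + 4 u$)
$179595 - \left(Y{\left(-390,-295 \right)} - 92741\right) = 179595 - \left(\left(4 + 4 \left(-390\right) + 4 \left(-295\right)\right) - 92741\right) = 179595 - \left(\left(4 - 1560 - 1180\right) - 92741\right) = 179595 - \left(-2736 - 92741\right) = 179595 - -95477 = 179595 + 95477 = 275072$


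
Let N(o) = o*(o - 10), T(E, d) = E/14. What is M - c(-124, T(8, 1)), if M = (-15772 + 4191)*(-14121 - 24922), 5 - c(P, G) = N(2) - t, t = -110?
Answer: 452157072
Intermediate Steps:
T(E, d) = E/14 (T(E, d) = E*(1/14) = E/14)
N(o) = o*(-10 + o)
c(P, G) = -89 (c(P, G) = 5 - (2*(-10 + 2) - 1*(-110)) = 5 - (2*(-8) + 110) = 5 - (-16 + 110) = 5 - 1*94 = 5 - 94 = -89)
M = 452156983 (M = -11581*(-39043) = 452156983)
M - c(-124, T(8, 1)) = 452156983 - 1*(-89) = 452156983 + 89 = 452157072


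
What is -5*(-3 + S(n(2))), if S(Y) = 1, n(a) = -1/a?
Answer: 10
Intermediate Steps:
-5*(-3 + S(n(2))) = -5*(-3 + 1) = -5*(-2) = 10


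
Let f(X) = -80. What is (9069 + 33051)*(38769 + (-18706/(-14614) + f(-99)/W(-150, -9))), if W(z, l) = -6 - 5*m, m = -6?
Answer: 11931335741520/7307 ≈ 1.6329e+9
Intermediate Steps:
W(z, l) = 24 (W(z, l) = -6 - 5*(-6) = -6 + 30 = 24)
(9069 + 33051)*(38769 + (-18706/(-14614) + f(-99)/W(-150, -9))) = (9069 + 33051)*(38769 + (-18706/(-14614) - 80/24)) = 42120*(38769 + (-18706*(-1/14614) - 80*1/24)) = 42120*(38769 + (9353/7307 - 10/3)) = 42120*(38769 - 45011/21921) = 42120*(849810238/21921) = 11931335741520/7307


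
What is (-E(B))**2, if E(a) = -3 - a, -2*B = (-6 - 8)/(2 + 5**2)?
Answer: 7744/729 ≈ 10.623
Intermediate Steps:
B = 7/27 (B = -(-6 - 8)/(2*(2 + 5**2)) = -(-7)/(2 + 25) = -(-7)/27 = -1/2*(-14/27) = 7/27 ≈ 0.25926)
(-E(B))**2 = (-(-3 - 1*7/27))**2 = (-(-3 - 7/27))**2 = (-1*(-88/27))**2 = (88/27)**2 = 7744/729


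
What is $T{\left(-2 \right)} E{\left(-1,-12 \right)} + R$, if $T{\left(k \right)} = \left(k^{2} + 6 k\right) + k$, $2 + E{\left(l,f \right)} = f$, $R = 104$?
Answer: $244$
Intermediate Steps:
$E{\left(l,f \right)} = -2 + f$
$T{\left(k \right)} = k^{2} + 7 k$
$T{\left(-2 \right)} E{\left(-1,-12 \right)} + R = - 2 \left(7 - 2\right) \left(-2 - 12\right) + 104 = \left(-2\right) 5 \left(-14\right) + 104 = \left(-10\right) \left(-14\right) + 104 = 140 + 104 = 244$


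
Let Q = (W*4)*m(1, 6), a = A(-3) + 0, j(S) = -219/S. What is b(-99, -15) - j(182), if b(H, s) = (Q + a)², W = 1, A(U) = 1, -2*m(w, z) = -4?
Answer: 14961/182 ≈ 82.203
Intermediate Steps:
m(w, z) = 2 (m(w, z) = -½*(-4) = 2)
a = 1 (a = 1 + 0 = 1)
Q = 8 (Q = (1*4)*2 = 4*2 = 8)
b(H, s) = 81 (b(H, s) = (8 + 1)² = 9² = 81)
b(-99, -15) - j(182) = 81 - (-219)/182 = 81 - 1*(-219/182) = 81 + 219/182 = 14961/182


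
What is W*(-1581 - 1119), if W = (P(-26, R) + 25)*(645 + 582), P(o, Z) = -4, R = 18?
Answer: -69570900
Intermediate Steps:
W = 25767 (W = (-4 + 25)*(645 + 582) = 21*1227 = 25767)
W*(-1581 - 1119) = 25767*(-1581 - 1119) = 25767*(-2700) = -69570900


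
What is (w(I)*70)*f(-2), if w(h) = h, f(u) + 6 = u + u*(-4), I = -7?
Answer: 0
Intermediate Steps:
f(u) = -6 - 3*u (f(u) = -6 + (u + u*(-4)) = -6 + (u - 4*u) = -6 - 3*u)
(w(I)*70)*f(-2) = (-7*70)*(-6 - 3*(-2)) = -490*(-6 + 6) = -490*0 = 0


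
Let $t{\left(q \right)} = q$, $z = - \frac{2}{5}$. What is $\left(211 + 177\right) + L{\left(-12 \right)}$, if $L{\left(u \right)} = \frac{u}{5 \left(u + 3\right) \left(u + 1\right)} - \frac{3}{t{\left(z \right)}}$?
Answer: $\frac{130507}{330} \approx 395.48$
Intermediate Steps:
$z = - \frac{2}{5}$ ($z = \left(-2\right) \frac{1}{5} = - \frac{2}{5} \approx -0.4$)
$L{\left(u \right)} = \frac{15}{2} + \frac{u}{\left(1 + u\right) \left(15 + 5 u\right)}$ ($L{\left(u \right)} = \frac{u}{5 \left(u + 3\right) \left(u + 1\right)} - \frac{3}{- \frac{2}{5}} = \frac{u}{5 \left(3 + u\right) \left(1 + u\right)} - - \frac{15}{2} = \frac{u}{\left(15 + 5 u\right) \left(1 + u\right)} + \frac{15}{2} = \frac{u}{\left(1 + u\right) \left(15 + 5 u\right)} + \frac{15}{2} = \frac{15}{2} + \frac{u}{\left(1 + u\right) \left(15 + 5 u\right)}$)
$\left(211 + 177\right) + L{\left(-12 \right)} = \left(211 + 177\right) + \frac{225 + 75 \left(-12\right)^{2} + 302 \left(-12\right)}{10 \left(3 + \left(-12\right)^{2} + 4 \left(-12\right)\right)} = 388 + \frac{225 + 75 \cdot 144 - 3624}{10 \left(3 + 144 - 48\right)} = 388 + \frac{225 + 10800 - 3624}{10 \cdot 99} = 388 + \frac{1}{10} \cdot \frac{1}{99} \cdot 7401 = 388 + \frac{2467}{330} = \frac{130507}{330}$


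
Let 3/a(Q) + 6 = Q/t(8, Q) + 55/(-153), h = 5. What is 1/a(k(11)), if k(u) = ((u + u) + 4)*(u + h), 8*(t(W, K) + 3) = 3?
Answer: -176539/3213 ≈ -54.945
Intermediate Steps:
t(W, K) = -21/8 (t(W, K) = -3 + (⅛)*3 = -3 + 3/8 = -21/8)
k(u) = (4 + 2*u)*(5 + u) (k(u) = ((u + u) + 4)*(u + 5) = (2*u + 4)*(5 + u) = (4 + 2*u)*(5 + u))
a(Q) = 3/(-973/153 - 8*Q/21) (a(Q) = 3/(-6 + (Q/(-21/8) + 55/(-153))) = 3/(-6 + (Q*(-8/21) + 55*(-1/153))) = 3/(-6 + (-8*Q/21 - 55/153)) = 3/(-6 + (-55/153 - 8*Q/21)) = 3/(-973/153 - 8*Q/21))
1/a(k(11)) = 1/(-3213/(6811 + 408*(20 + 2*11² + 14*11))) = 1/(-3213/(6811 + 408*(20 + 2*121 + 154))) = 1/(-3213/(6811 + 408*(20 + 242 + 154))) = 1/(-3213/(6811 + 408*416)) = 1/(-3213/(6811 + 169728)) = 1/(-3213/176539) = -176539/3213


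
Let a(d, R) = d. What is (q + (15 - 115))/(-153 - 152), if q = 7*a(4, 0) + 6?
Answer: 66/305 ≈ 0.21639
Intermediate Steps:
q = 34 (q = 7*4 + 6 = 28 + 6 = 34)
(q + (15 - 115))/(-153 - 152) = (34 + (15 - 115))/(-153 - 152) = (34 - 100)/(-305) = -66*(-1/305) = 66/305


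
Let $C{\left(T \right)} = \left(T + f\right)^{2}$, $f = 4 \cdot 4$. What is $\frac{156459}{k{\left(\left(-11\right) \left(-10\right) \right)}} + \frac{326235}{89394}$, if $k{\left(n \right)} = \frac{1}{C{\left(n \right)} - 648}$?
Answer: $\frac{70995453023041}{29798} \approx 2.3826 \cdot 10^{9}$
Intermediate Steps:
$f = 16$
$C{\left(T \right)} = \left(16 + T\right)^{2}$ ($C{\left(T \right)} = \left(T + 16\right)^{2} = \left(16 + T\right)^{2}$)
$k{\left(n \right)} = \frac{1}{-648 + \left(16 + n\right)^{2}}$ ($k{\left(n \right)} = \frac{1}{\left(16 + n\right)^{2} - 648} = \frac{1}{-648 + \left(16 + n\right)^{2}}$)
$\frac{156459}{k{\left(\left(-11\right) \left(-10\right) \right)}} + \frac{326235}{89394} = \frac{156459}{\frac{1}{-648 + \left(16 - -110\right)^{2}}} + \frac{326235}{89394} = \frac{156459}{\frac{1}{-648 + \left(16 + 110\right)^{2}}} + 326235 \cdot \frac{1}{89394} = \frac{156459}{\frac{1}{-648 + 126^{2}}} + \frac{108745}{29798} = \frac{156459}{\frac{1}{-648 + 15876}} + \frac{108745}{29798} = \frac{156459}{\frac{1}{15228}} + \frac{108745}{29798} = 156459 \frac{1}{\frac{1}{15228}} + \frac{108745}{29798} = 156459 \cdot 15228 + \frac{108745}{29798} = 2382557652 + \frac{108745}{29798} = \frac{70995453023041}{29798}$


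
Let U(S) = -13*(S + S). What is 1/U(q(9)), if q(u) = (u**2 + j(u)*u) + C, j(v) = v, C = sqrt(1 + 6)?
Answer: -81/341081 + sqrt(7)/682162 ≈ -0.00023360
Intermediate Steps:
C = sqrt(7) ≈ 2.6458
q(u) = sqrt(7) + 2*u**2 (q(u) = (u**2 + u*u) + sqrt(7) = (u**2 + u**2) + sqrt(7) = 2*u**2 + sqrt(7) = sqrt(7) + 2*u**2)
U(S) = -26*S
1/U(q(9)) = 1/(-26*(sqrt(7) + 2*9**2)) = 1/(-26*(sqrt(7) + 2*81)) = 1/(-26*(sqrt(7) + 162)) = 1/(-26*(162 + sqrt(7))) = 1/(-4212 - 26*sqrt(7))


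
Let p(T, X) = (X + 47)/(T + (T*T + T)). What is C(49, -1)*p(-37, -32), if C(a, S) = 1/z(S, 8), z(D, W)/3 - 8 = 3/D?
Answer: 1/1295 ≈ 0.00077220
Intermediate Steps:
z(D, W) = 24 + 9/D (z(D, W) = 24 + 3*(3/D) = 24 + 9/D)
C(a, S) = 1/(24 + 9/S)
p(T, X) = (47 + X)/(T² + 2*T) (p(T, X) = (47 + X)/(T + (T² + T)) = (47 + X)/(T + (T + T²)) = (47 + X)/(T² + 2*T))
C(49, -1)*p(-37, -32) = ((⅓)*(-1)/(3 + 8*(-1)))*((47 - 32)/((-37)*(2 - 37))) = ((⅓)*(-1)/(3 - 8))*(-1/37*15/(-35)) = ((⅓)*(-1)/(-5))*(-1/37*(-1/35)*15) = ((⅓)*(-1)*(-⅕))*(3/259) = (1/15)*(3/259) = 1/1295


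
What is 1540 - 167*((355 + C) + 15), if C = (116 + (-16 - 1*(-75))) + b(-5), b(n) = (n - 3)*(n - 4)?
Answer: -101499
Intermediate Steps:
b(n) = (-4 + n)*(-3 + n) (b(n) = (-3 + n)*(-4 + n) = (-4 + n)*(-3 + n))
C = 247 (C = (116 + (-16 - 1*(-75))) + (12 + (-5)² - 7*(-5)) = (116 + (-16 + 75)) + (12 + 25 + 35) = (116 + 59) + 72 = 175 + 72 = 247)
1540 - 167*((355 + C) + 15) = 1540 - 167*((355 + 247) + 15) = 1540 - 167*(602 + 15) = 1540 - 167*617 = 1540 - 103039 = -101499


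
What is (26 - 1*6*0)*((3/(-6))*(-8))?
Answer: 104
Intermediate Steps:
(26 - 1*6*0)*((3/(-6))*(-8)) = (26 - 6*0)*((3*(-⅙))*(-8)) = (26 + 0)*(-½*(-8)) = 26*4 = 104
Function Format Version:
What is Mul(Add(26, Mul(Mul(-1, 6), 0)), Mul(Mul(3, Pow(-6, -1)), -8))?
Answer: 104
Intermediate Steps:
Mul(Add(26, Mul(Mul(-1, 6), 0)), Mul(Mul(3, Pow(-6, -1)), -8)) = Mul(Add(26, Mul(-6, 0)), Mul(Mul(3, Rational(-1, 6)), -8)) = Mul(Add(26, 0), Mul(Rational(-1, 2), -8)) = Mul(26, 4) = 104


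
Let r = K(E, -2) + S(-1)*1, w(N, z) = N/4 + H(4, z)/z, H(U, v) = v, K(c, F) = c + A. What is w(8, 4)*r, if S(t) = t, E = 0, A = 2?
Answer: 3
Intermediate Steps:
K(c, F) = 2 + c (K(c, F) = c + 2 = 2 + c)
w(N, z) = 1 + N/4 (w(N, z) = N/4 + z/z = N*(1/4) + 1 = N/4 + 1 = 1 + N/4)
r = 1 (r = (2 + 0) - 1*1 = 2 - 1 = 1)
w(8, 4)*r = (1 + (1/4)*8)*1 = (1 + 2)*1 = 3*1 = 3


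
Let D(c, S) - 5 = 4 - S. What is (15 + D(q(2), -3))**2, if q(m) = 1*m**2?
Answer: 729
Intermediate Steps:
q(m) = m**2
D(c, S) = 9 - S (D(c, S) = 5 + (4 - S) = 9 - S)
(15 + D(q(2), -3))**2 = (15 + (9 - 1*(-3)))**2 = (15 + (9 + 3))**2 = (15 + 12)**2 = 27**2 = 729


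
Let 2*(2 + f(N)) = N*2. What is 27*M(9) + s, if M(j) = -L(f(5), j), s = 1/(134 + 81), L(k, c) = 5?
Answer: -29024/215 ≈ -135.00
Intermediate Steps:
f(N) = -2 + N (f(N) = -2 + (N*2)/2 = -2 + (2*N)/2 = -2 + N)
s = 1/215 ≈ 0.0046512
M(j) = -5 (M(j) = -1*5 = -5)
27*M(9) + s = 27*(-5) + 1/215 = -135 + 1/215 = -29024/215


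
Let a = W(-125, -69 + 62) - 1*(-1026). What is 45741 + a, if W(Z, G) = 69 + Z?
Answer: 46711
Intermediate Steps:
a = 970 (a = (69 - 125) - 1*(-1026) = -56 + 1026 = 970)
45741 + a = 45741 + 970 = 46711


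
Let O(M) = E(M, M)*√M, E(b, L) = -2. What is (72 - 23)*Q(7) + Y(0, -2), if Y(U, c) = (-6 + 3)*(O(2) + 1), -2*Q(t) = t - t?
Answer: -3 + 6*√2 ≈ 5.4853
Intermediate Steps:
Q(t) = 0 (Q(t) = -(t - t)/2 = -½*0 = 0)
O(M) = -2*√M
Y(U, c) = -3 + 6*√2 (Y(U, c) = (-6 + 3)*(-2*√2 + 1) = -3*(1 - 2*√2) = -3 + 6*√2)
(72 - 23)*Q(7) + Y(0, -2) = (72 - 23)*0 + (-3 + 6*√2) = 49*0 + (-3 + 6*√2) = 0 + (-3 + 6*√2) = -3 + 6*√2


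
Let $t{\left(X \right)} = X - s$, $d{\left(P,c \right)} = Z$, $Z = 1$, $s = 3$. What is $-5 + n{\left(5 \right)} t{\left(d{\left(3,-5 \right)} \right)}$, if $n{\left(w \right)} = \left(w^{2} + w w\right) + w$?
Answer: $-115$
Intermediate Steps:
$n{\left(w \right)} = w + 2 w^{2}$ ($n{\left(w \right)} = \left(w^{2} + w^{2}\right) + w = 2 w^{2} + w = w + 2 w^{2}$)
$d{\left(P,c \right)} = 1$
$t{\left(X \right)} = -3 + X$ ($t{\left(X \right)} = X - 3 = -3 + X$)
$-5 + n{\left(5 \right)} t{\left(d{\left(3,-5 \right)} \right)} = -5 + 5 \left(1 + 2 \cdot 5\right) \left(-3 + 1\right) = -5 + 5 \left(1 + 10\right) \left(-2\right) = -5 + 5 \cdot 11 \left(-2\right) = -5 + 55 \left(-2\right) = -5 - 110 = -115$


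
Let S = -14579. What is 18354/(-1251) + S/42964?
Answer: -268933195/17915988 ≈ -15.011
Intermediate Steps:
18354/(-1251) + S/42964 = 18354/(-1251) - 14579/42964 = 18354*(-1/1251) - 14579*1/42964 = -6118/417 - 14579/42964 = -268933195/17915988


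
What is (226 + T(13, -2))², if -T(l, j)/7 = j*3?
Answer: 71824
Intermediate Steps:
T(l, j) = -21*j (T(l, j) = -7*j*3 = -21*j)
(226 + T(13, -2))² = (226 - 21*(-2))² = (226 + 42)² = 268² = 71824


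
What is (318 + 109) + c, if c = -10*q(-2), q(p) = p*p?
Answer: 387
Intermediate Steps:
q(p) = p²
c = -40 (c = -10*(-2)² = -10*4 = -40)
(318 + 109) + c = (318 + 109) - 40 = 427 - 40 = 387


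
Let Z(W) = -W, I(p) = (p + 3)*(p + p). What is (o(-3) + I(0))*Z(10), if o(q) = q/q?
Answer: -10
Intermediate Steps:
I(p) = 2*p*(3 + p) (I(p) = (3 + p)*(2*p) = 2*p*(3 + p))
o(q) = 1
(o(-3) + I(0))*Z(10) = (1 + 2*0*(3 + 0))*(-1*10) = (1 + 2*0*3)*(-10) = (1 + 0)*(-10) = 1*(-10) = -10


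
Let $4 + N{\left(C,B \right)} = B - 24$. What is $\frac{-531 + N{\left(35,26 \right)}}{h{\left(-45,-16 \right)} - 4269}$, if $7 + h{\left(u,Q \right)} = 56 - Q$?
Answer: $\frac{533}{4204} \approx 0.12678$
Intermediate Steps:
$N{\left(C,B \right)} = -28 + B$ ($N{\left(C,B \right)} = -4 + \left(B - 24\right) = -4 + \left(-24 + B\right) = -28 + B$)
$h{\left(u,Q \right)} = 49 - Q$ ($h{\left(u,Q \right)} = -7 - \left(-56 + Q\right) = 49 - Q$)
$\frac{-531 + N{\left(35,26 \right)}}{h{\left(-45,-16 \right)} - 4269} = \frac{-531 + \left(-28 + 26\right)}{\left(49 - -16\right) - 4269} = \frac{-531 - 2}{\left(49 + 16\right) - 4269} = - \frac{533}{65 - 4269} = - \frac{533}{-4204} = \left(-533\right) \left(- \frac{1}{4204}\right) = \frac{533}{4204}$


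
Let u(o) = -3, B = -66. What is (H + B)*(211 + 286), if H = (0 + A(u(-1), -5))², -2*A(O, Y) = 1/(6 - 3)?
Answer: -1180375/36 ≈ -32788.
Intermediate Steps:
A(O, Y) = -⅙ (A(O, Y) = -1/(2*(6 - 3)) = -½/3 = -½*⅓ = -⅙)
H = 1/36 (H = (0 - ⅙)² = (-⅙)² = 1/36 ≈ 0.027778)
(H + B)*(211 + 286) = (1/36 - 66)*(211 + 286) = -2375/36*497 = -1180375/36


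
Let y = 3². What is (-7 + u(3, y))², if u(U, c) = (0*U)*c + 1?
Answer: 36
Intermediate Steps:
y = 9
u(U, c) = 1 (u(U, c) = 0*c + 1 = 0 + 1 = 1)
(-7 + u(3, y))² = (-7 + 1)² = (-6)² = 36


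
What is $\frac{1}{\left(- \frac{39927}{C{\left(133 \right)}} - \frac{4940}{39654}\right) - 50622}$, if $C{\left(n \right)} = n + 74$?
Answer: $- \frac{456021}{23172711053} \approx -1.9679 \cdot 10^{-5}$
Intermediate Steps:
$C{\left(n \right)} = 74 + n$
$\frac{1}{\left(- \frac{39927}{C{\left(133 \right)}} - \frac{4940}{39654}\right) - 50622} = \frac{1}{\left(- \frac{39927}{74 + 133} - \frac{4940}{39654}\right) - 50622} = \frac{1}{\left(- \frac{39927}{207} - \frac{2470}{19827}\right) - 50622} = \frac{1}{\left(\left(-39927\right) \frac{1}{207} - \frac{2470}{19827}\right) - 50622} = \frac{1}{\left(- \frac{13309}{69} - \frac{2470}{19827}\right) - 50622} = \frac{1}{- \frac{88015991}{456021} - 50622} = \frac{1}{- \frac{23172711053}{456021}} = - \frac{456021}{23172711053}$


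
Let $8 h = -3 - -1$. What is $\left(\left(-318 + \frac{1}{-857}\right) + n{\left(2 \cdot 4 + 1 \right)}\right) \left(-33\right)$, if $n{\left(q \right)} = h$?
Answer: $\frac{36001845}{3428} \approx 10502.0$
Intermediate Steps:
$h = - \frac{1}{4}$ ($h = \frac{-3 - -1}{8} = \frac{-3 + 1}{8} = \frac{1}{8} \left(-2\right) = - \frac{1}{4} \approx -0.25$)
$n{\left(q \right)} = - \frac{1}{4}$
$\left(\left(-318 + \frac{1}{-857}\right) + n{\left(2 \cdot 4 + 1 \right)}\right) \left(-33\right) = \left(\left(-318 + \frac{1}{-857}\right) - \frac{1}{4}\right) \left(-33\right) = \left(\left(-318 - \frac{1}{857}\right) - \frac{1}{4}\right) \left(-33\right) = \left(- \frac{272527}{857} - \frac{1}{4}\right) \left(-33\right) = \left(- \frac{1090965}{3428}\right) \left(-33\right) = \frac{36001845}{3428}$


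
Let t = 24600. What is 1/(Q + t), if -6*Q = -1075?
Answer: 6/148675 ≈ 4.0356e-5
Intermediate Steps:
Q = 1075/6 (Q = -⅙*(-1075) = 1075/6 ≈ 179.17)
1/(Q + t) = 1/(1075/6 + 24600) = 1/(148675/6) = 6/148675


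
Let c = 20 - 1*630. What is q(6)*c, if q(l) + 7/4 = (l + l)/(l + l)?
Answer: 915/2 ≈ 457.50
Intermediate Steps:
q(l) = -3/4 (q(l) = -7/4 + (l + l)/(l + l) = -7/4 + (2*l)/((2*l)) = -7/4 + (2*l)*(1/(2*l)) = -7/4 + 1 = -3/4)
c = -610 (c = 20 - 630 = -610)
q(6)*c = -3/4*(-610) = 915/2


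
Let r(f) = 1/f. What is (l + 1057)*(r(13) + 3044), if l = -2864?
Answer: -5500647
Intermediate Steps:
(l + 1057)*(r(13) + 3044) = (-2864 + 1057)*(1/13 + 3044) = -1807*(1/13 + 3044) = -1807*39573/13 = -5500647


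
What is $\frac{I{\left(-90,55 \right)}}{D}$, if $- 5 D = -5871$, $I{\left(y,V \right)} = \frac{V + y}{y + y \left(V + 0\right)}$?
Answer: $\frac{5}{845424} \approx 5.9142 \cdot 10^{-6}$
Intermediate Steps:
$I{\left(y,V \right)} = \frac{V + y}{y + V y}$ ($I{\left(y,V \right)} = \frac{V + y}{y + y V} = \frac{V + y}{y + V y}$)
$D = \frac{5871}{5}$ ($D = \left(- \frac{1}{5}\right) \left(-5871\right) = \frac{5871}{5} \approx 1174.2$)
$\frac{I{\left(-90,55 \right)}}{D} = \frac{\frac{1}{-90} \frac{1}{1 + 55} \left(55 - 90\right)}{\frac{5871}{5}} = \left(- \frac{1}{90}\right) \frac{1}{56} \left(-35\right) \frac{5}{5871} = \frac{1}{144} \cdot \frac{5}{5871} = \frac{5}{845424}$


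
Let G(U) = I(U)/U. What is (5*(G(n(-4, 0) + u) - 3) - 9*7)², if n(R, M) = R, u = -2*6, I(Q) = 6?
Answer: 408321/64 ≈ 6380.0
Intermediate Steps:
u = -12
G(U) = 6/U
(5*(G(n(-4, 0) + u) - 3) - 9*7)² = (5*(6/(-4 - 12) - 3) - 9*7)² = (5*(6/(-16) - 3) - 63)² = (5*(6*(-1/16) - 3) - 63)² = (5*(-3/8 - 3) - 63)² = (5*(-27/8) - 63)² = (-135/8 - 63)² = (-639/8)² = 408321/64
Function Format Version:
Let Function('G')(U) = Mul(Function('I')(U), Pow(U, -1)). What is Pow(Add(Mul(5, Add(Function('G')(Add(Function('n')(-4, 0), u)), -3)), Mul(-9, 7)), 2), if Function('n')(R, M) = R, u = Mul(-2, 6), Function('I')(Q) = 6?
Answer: Rational(408321, 64) ≈ 6380.0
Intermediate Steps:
u = -12
Function('G')(U) = Mul(6, Pow(U, -1))
Pow(Add(Mul(5, Add(Function('G')(Add(Function('n')(-4, 0), u)), -3)), Mul(-9, 7)), 2) = Pow(Add(Mul(5, Add(Mul(6, Pow(Add(-4, -12), -1)), -3)), Mul(-9, 7)), 2) = Pow(Add(Mul(5, Add(Mul(6, Pow(-16, -1)), -3)), -63), 2) = Pow(Add(Mul(5, Add(Mul(6, Rational(-1, 16)), -3)), -63), 2) = Pow(Add(Mul(5, Add(Rational(-3, 8), -3)), -63), 2) = Pow(Add(Mul(5, Rational(-27, 8)), -63), 2) = Pow(Add(Rational(-135, 8), -63), 2) = Pow(Rational(-639, 8), 2) = Rational(408321, 64)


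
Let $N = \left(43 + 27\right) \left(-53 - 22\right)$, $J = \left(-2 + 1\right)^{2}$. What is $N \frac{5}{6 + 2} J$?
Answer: $- \frac{13125}{4} \approx -3281.3$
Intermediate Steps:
$J = 1$ ($J = \left(-1\right)^{2} = 1$)
$N = -5250$ ($N = 70 \left(-75\right) = -5250$)
$N \frac{5}{6 + 2} J = - 5250 \frac{5}{6 + 2} \cdot 1 = - 5250 \cdot \frac{5}{8} \cdot 1 = \left(-5250\right) \frac{5}{8} = - \frac{13125}{4}$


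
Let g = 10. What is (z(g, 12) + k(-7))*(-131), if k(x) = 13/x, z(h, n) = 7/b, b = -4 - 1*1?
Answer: 14934/35 ≈ 426.69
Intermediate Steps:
b = -5 (b = -4 - 1 = -5)
z(h, n) = -7/5 (z(h, n) = 7/(-5) = 7*(-1/5) = -7/5)
(z(g, 12) + k(-7))*(-131) = (-7/5 + 13/(-7))*(-131) = (-7/5 + 13*(-1/7))*(-131) = (-7/5 - 13/7)*(-131) = -114/35*(-131) = 14934/35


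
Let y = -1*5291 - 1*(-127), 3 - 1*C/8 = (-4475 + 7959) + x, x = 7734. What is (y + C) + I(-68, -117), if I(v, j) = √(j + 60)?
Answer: -94884 + I*√57 ≈ -94884.0 + 7.5498*I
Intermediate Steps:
I(v, j) = √(60 + j)
C = -89720 (C = 24 - 8*((-4475 + 7959) + 7734) = 24 - 8*(3484 + 7734) = 24 - 8*11218 = 24 - 89744 = -89720)
y = -5164 (y = -5291 + 127 = -5164)
(y + C) + I(-68, -117) = (-5164 - 89720) + √(60 - 117) = -94884 + √(-57) = -94884 + I*√57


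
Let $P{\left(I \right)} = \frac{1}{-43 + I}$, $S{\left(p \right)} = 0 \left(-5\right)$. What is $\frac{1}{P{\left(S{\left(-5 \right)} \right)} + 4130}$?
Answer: $\frac{43}{177589} \approx 0.00024213$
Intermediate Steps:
$S{\left(p \right)} = 0$
$\frac{1}{P{\left(S{\left(-5 \right)} \right)} + 4130} = \frac{1}{\frac{1}{-43 + 0} + 4130} = \frac{1}{\frac{1}{-43} + 4130} = \frac{1}{- \frac{1}{43} + 4130} = \frac{1}{\frac{177589}{43}} = \frac{43}{177589}$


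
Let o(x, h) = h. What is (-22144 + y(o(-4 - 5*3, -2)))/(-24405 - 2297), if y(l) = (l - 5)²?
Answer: 22095/26702 ≈ 0.82747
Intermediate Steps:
y(l) = (-5 + l)²
(-22144 + y(o(-4 - 5*3, -2)))/(-24405 - 2297) = (-22144 + (-5 - 2)²)/(-24405 - 2297) = (-22144 + (-7)²)/(-26702) = (-22144 + 49)*(-1/26702) = -22095*(-1/26702) = 22095/26702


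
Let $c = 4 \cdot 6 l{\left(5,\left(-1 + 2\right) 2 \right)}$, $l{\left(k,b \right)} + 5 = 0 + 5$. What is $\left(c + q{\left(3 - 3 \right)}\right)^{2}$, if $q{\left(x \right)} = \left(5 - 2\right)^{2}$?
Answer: $81$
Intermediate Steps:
$l{\left(k,b \right)} = 0$ ($l{\left(k,b \right)} = -5 + \left(0 + 5\right) = -5 + 5 = 0$)
$q{\left(x \right)} = 9$ ($q{\left(x \right)} = 3^{2} = 9$)
$c = 0$ ($c = 4 \cdot 6 \cdot 0 = 24 \cdot 0 = 0$)
$\left(c + q{\left(3 - 3 \right)}\right)^{2} = \left(0 + 9\right)^{2} = 9^{2} = 81$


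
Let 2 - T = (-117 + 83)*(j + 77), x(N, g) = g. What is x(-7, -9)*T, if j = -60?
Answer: -5220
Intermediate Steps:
T = 580 (T = 2 - (-117 + 83)*(-60 + 77) = 2 - (-34)*17 = 2 - 1*(-578) = 2 + 578 = 580)
x(-7, -9)*T = -9*580 = -5220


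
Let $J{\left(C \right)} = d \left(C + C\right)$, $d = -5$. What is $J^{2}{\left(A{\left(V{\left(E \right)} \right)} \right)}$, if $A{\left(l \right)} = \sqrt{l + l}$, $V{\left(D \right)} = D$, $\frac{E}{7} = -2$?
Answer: $-2800$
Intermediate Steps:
$E = -14$ ($E = 7 \left(-2\right) = -14$)
$A{\left(l \right)} = \sqrt{2} \sqrt{l}$ ($A{\left(l \right)} = \sqrt{2 l} = \sqrt{2} \sqrt{l}$)
$J{\left(C \right)} = - 10 C$ ($J{\left(C \right)} = - 5 \left(C + C\right) = - 5 \cdot 2 C = - 10 C$)
$J^{2}{\left(A{\left(V{\left(E \right)} \right)} \right)} = \left(- 10 \sqrt{2} \sqrt{-14}\right)^{2} = \left(- 10 \sqrt{2} i \sqrt{14}\right)^{2} = \left(- 10 \cdot 2 i \sqrt{7}\right)^{2} = \left(- 20 i \sqrt{7}\right)^{2} = -2800$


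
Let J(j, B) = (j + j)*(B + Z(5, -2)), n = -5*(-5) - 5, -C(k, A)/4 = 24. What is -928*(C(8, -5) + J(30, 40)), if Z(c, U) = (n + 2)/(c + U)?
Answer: -2546432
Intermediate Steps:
C(k, A) = -96 (C(k, A) = -4*24 = -96)
n = 20 (n = 25 - 5 = 20)
Z(c, U) = 22/(U + c) (Z(c, U) = (20 + 2)/(c + U) = 22/(U + c))
J(j, B) = 2*j*(22/3 + B) (J(j, B) = (j + j)*(B + 22/(-2 + 5)) = (2*j)*(B + 22/3) = (2*j)*(22/3 + B) = 2*j*(22/3 + B))
-928*(C(8, -5) + J(30, 40)) = -928*(-96 + (⅔)*30*(22 + 3*40)) = -928*(-96 + (⅔)*30*(22 + 120)) = -928*(-96 + (⅔)*30*142) = -928*(-96 + 2840) = -928*2744 = -2546432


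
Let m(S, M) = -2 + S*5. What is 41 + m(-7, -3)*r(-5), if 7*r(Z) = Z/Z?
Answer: 250/7 ≈ 35.714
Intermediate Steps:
r(Z) = ⅐ (r(Z) = (Z/Z)/7 = (⅐)*1 = ⅐)
m(S, M) = -2 + 5*S
41 + m(-7, -3)*r(-5) = 41 + (-2 + 5*(-7))*(⅐) = 41 + (-2 - 35)*(⅐) = 41 - 37*⅐ = 41 - 37/7 = 250/7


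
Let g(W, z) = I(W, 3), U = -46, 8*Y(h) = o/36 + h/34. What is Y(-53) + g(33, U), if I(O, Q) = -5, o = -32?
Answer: -12989/2448 ≈ -5.3060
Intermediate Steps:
Y(h) = -⅑ + h/272 (Y(h) = (-32/36 + h/34)/8 = (-32*1/36 + h*(1/34))/8 = (-8/9 + h/34)/8 = -⅑ + h/272)
g(W, z) = -5
Y(-53) + g(33, U) = (-⅑ + (1/272)*(-53)) - 5 = (-⅑ - 53/272) - 5 = -749/2448 - 5 = -12989/2448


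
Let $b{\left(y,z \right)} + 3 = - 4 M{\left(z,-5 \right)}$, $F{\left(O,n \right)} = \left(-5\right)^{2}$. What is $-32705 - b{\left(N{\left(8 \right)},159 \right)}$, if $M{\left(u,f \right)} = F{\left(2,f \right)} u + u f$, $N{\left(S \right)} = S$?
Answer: $-19982$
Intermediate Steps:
$F{\left(O,n \right)} = 25$
$M{\left(u,f \right)} = 25 u + f u$ ($M{\left(u,f \right)} = 25 u + u f = 25 u + f u$)
$b{\left(y,z \right)} = -3 - 80 z$ ($b{\left(y,z \right)} = -3 - 4 z \left(25 - 5\right) = -3 - 4 z 20 = -3 - 4 \cdot 20 z = -3 - 80 z$)
$-32705 - b{\left(N{\left(8 \right)},159 \right)} = -32705 - \left(-3 - 12720\right) = -32705 - -12723 = -32705 + 12723 = -19982$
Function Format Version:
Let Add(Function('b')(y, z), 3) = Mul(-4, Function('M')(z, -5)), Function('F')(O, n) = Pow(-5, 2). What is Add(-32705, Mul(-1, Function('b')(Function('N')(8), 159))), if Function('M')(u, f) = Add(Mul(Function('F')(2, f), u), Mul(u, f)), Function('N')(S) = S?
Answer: -19982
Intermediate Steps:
Function('F')(O, n) = 25
Function('M')(u, f) = Add(Mul(25, u), Mul(f, u)) (Function('M')(u, f) = Add(Mul(25, u), Mul(u, f)) = Add(Mul(25, u), Mul(f, u)))
Function('b')(y, z) = Add(-3, Mul(-80, z)) (Function('b')(y, z) = Add(-3, Mul(-4, Mul(z, Add(25, -5)))) = Add(-3, Mul(-4, Mul(z, 20))) = Add(-3, Mul(-4, Mul(20, z))) = Add(-3, Mul(-80, z)))
Add(-32705, Mul(-1, Function('b')(Function('N')(8), 159))) = Add(-32705, Mul(-1, Add(-3, Mul(-80, 159)))) = Add(-32705, Mul(-1, Add(-3, -12720))) = Add(-32705, Mul(-1, -12723)) = Add(-32705, 12723) = -19982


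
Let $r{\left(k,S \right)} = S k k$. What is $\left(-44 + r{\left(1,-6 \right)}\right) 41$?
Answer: $-2050$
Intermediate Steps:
$r{\left(k,S \right)} = S k^{2}$
$\left(-44 + r{\left(1,-6 \right)}\right) 41 = \left(-44 - 6 \cdot 1^{2}\right) 41 = \left(-44 - 6\right) 41 = \left(-50\right) 41 = -2050$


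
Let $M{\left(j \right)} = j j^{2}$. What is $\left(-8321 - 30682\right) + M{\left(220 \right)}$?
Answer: $10608997$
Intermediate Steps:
$M{\left(j \right)} = j^{3}$
$\left(-8321 - 30682\right) + M{\left(220 \right)} = \left(-8321 - 30682\right) + 220^{3} = -39003 + 10648000 = 10608997$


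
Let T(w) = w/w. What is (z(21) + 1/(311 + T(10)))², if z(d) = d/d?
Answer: 97969/97344 ≈ 1.0064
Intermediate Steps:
z(d) = 1
T(w) = 1
(z(21) + 1/(311 + T(10)))² = (1 + 1/(311 + 1))² = (1 + 1/312)² = (313/312)² = 97969/97344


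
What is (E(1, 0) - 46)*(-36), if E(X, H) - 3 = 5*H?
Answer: 1548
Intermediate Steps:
E(X, H) = 3 + 5*H
(E(1, 0) - 46)*(-36) = ((3 + 5*0) - 46)*(-36) = ((3 + 0) - 46)*(-36) = (3 - 46)*(-36) = -43*(-36) = 1548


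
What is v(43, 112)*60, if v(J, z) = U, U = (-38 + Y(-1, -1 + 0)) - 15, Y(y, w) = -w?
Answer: -3120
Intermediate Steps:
U = -52 (U = (-38 - (-1 + 0)) - 15 = (-38 - 1*(-1)) - 15 = (-38 + 1) - 15 = -37 - 15 = -52)
v(J, z) = -52
v(43, 112)*60 = -52*60 = -3120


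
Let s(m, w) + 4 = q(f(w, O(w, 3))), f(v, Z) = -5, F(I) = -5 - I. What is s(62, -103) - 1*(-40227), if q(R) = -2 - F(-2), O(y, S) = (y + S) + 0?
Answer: 40224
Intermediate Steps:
O(y, S) = S + y (O(y, S) = (S + y) + 0 = S + y)
q(R) = 1 (q(R) = -2 - (-5 - 1*(-2)) = -2 - (-5 + 2) = -2 - 1*(-3) = -2 + 3 = 1)
s(m, w) = -3 (s(m, w) = -4 + 1 = -3)
s(62, -103) - 1*(-40227) = -3 - 1*(-40227) = -3 + 40227 = 40224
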